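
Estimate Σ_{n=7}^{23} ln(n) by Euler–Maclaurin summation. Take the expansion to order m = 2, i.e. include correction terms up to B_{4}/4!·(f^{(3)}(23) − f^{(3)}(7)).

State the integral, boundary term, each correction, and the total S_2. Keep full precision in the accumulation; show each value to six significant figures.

S_2 ≈ 45.0274

∫_7^23 ln(x) dx evaluates to 42.4950.
Boundary: ½(f(7) + f(23)) = ½(1.94591 + 3.13549) = 2.54070.
Running total after boundary: 45.0357.
Correction k=1: B_{2}/2! · (f^{(1)}(23) − f^{(1)}(7)) = 1/12 · (0.0434783 − 0.142857) = -0.00828157.
Partial sum through k=1: 45.0274.
Correction k=2: B_{4}/4! · (f^{(3)}(23) − f^{(3)}(7)) = −1/720 · (0.000164379 − 0.00583090) = 7.87017e-06.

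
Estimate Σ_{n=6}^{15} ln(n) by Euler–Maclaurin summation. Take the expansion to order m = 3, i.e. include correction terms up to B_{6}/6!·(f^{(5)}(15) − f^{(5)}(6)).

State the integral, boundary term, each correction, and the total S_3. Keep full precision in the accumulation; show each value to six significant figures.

S_3 ≈ 23.1118

Integral: ∫_6^15 ln(x) dx = 20.8702.
Endpoint term: (f(6) + f(15))/2 = (1.79176 + 2.70805)/2 = 2.24990.
So far: 23.1201.
k=1: B_{2}/(2)! × [f^{(1)}(15) − f^{(1)}(6)] = 1/12 × (0.0666667 − 0.166667) = -0.00833333.
After k=1: 23.1118.
k=2: B_{4}/(4)! × [f^{(3)}(15) − f^{(3)}(6)] = −1/720 × (0.000592593 − 0.00925926) = 1.20370e-05.
After k=2: 23.1118.
k=3: B_{6}/(6)! × [f^{(5)}(15) − f^{(5)}(6)] = 1/30240 × (3.16049e-05 − 0.00308642) = -1.01019e-07.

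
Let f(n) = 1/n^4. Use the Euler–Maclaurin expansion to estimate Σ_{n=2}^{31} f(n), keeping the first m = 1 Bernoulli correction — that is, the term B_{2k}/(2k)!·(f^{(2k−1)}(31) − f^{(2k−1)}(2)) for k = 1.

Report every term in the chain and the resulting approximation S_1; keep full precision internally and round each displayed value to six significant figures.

Integral: ∫_2^31 1/x^4 dx = 0.0416555.
Boundary: ½(f(2) + f(31)) = ½(0.0625000 + 1.08281e-06) = 0.0312505.
Running total after boundary: 0.0729060.
k=1: B_{2}/(2)! × [f^{(1)}(31) − f^{(1)}(2)] = 1/12 × (-1.39718e-07 − (-0.125000)) = 0.0104167.

S_1 ≈ 0.0833227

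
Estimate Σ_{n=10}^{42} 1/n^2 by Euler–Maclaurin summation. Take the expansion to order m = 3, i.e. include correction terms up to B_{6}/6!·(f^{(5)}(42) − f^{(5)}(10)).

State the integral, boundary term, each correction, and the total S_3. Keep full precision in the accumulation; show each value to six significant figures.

The integral term ∫_10^42 1/x^2 dx = 0.0761905.
½[f(10) + f(42)] = ½[0.0100000 + 0.000566893] = 0.00528345.
Running total after boundary: 0.0814739.
Correction k=1: B_{2}/2! · (f^{(1)}(42) − f^{(1)}(10)) = 1/12 · (-2.69949e-05 − (-0.00200000)) = 0.000164417.
Running total after k=1: 0.0816383.
Correction k=2: B_{4}/4! · (f^{(3)}(42) − f^{(3)}(10)) = −1/720 · (-1.83639e-07 − (-0.000240000)) = -3.33078e-07.
Running total after k=2: 0.0816380.
Correction k=3: B_{6}/6! · (f^{(5)}(42) − f^{(5)}(10)) = 1/30240 · (-3.12311e-09 − (-7.20000e-05)) = 2.38085e-09.

S_3 ≈ 0.0816380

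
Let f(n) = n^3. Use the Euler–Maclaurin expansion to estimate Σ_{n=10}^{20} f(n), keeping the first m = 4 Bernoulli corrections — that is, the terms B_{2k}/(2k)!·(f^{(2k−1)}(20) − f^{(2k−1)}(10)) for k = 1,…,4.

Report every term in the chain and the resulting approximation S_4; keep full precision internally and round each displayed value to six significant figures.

Integral: ∫_10^20 x^3 dx = 37500.0.
Boundary: ½(f(10) + f(20)) = ½(1000.00 + 8000.00) = 4500.00.
Running total after boundary: 42000.0.
Correction k=1: B_{2}/2! · (f^{(1)}(20) − f^{(1)}(10)) = 1/12 · (1200.00 − 300.000) = 75.0000.
Partial sum through k=1: 42075.0.
Correction k=2: B_{4}/4! · (f^{(3)}(20) − f^{(3)}(10)) = −1/720 · (6.00000 − 6.00000) = 0.00000.
Partial sum through k=2: 42075.0.
Correction k=3: B_{6}/6! · (f^{(5)}(20) − f^{(5)}(10)) = 1/30240 · (0.00000 − 0.00000) = 0.00000.
Partial sum through k=3: 42075.0.
Correction k=4: B_{8}/8! · (f^{(7)}(20) − f^{(7)}(10)) = −1/1209600 · (0.00000 − 0.00000) = 0.00000.

S_4 ≈ 42075.0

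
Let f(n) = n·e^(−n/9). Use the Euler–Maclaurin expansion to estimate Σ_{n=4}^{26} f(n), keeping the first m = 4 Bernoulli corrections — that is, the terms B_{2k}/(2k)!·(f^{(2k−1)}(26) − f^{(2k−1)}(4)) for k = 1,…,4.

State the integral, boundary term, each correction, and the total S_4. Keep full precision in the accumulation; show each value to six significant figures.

S_4 ≈ 59.4594

The integral term ∫_4^26 x·e^(−x/9) dx = 57.4921.
Boundary: ½(f(4) + f(26)) = ½(2.56472 + 1.44659) = 2.00565.
So far: 59.4978.
Order-1 term: 1/12 · (-0.105094 − 0.356211) = -0.0384421.
Partial sum through k=1: 59.4593.
Order-2 term: −1/720 · (7.63210e-05 − 0.0202293) = 2.79902e-05.
Partial sum through k=2: 59.4594.
Order-3 term: 1/30240 · (1.79025e-05 − 0.000445196) = -1.41301e-08.
Partial sum through k=3: 59.4594.
Order-4 term: −1/1209600 · (4.30403e-07 − 7.90924e-06) = 6.18290e-12.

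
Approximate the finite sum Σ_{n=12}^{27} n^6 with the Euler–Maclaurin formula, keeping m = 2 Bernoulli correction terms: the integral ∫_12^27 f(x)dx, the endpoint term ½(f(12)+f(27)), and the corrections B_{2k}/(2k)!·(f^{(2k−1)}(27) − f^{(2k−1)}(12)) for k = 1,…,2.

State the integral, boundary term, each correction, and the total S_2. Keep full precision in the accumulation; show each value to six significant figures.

S_2 ≈ 1.69147e+09

The integral term ∫_12^27 x^6 dx = 1.48922e+09.
Endpoint term: (f(12) + f(27))/2 = (2.98598e+06 + 3.87420e+08)/2 = 1.95203e+08.
Running total after boundary: 1.68442e+09.
Correction k=1: B_{2}/2! · (f^{(1)}(27) − f^{(1)}(12)) = 1/12 · (8.60934e+07 − 1.49299e+06) = 7.05004e+06.
Running total after k=1: 1.69147e+09.
Correction k=2: B_{4}/4! · (f^{(3)}(27) − f^{(3)}(12)) = −1/720 · (2.36196e+06 − 207360) = -2992.50.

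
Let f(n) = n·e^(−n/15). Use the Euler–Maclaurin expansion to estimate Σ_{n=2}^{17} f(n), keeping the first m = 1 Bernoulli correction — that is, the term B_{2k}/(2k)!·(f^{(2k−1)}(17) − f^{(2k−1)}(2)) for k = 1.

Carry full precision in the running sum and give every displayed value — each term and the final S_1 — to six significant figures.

S_1 ≈ 72.1743

∫_2^17 x·e^(−x/15) dx evaluates to 68.6292.
Boundary: ½(f(2) + f(17)) = ½(1.75035 + 5.47329) = 3.61182.
Integral + boundary = 72.2410.
Correction k=1: B_{2}/2! · (f^{(1)}(17) − f^{(1)}(2)) = 1/12 · (-0.0429278 − 0.758484) = -0.0667843.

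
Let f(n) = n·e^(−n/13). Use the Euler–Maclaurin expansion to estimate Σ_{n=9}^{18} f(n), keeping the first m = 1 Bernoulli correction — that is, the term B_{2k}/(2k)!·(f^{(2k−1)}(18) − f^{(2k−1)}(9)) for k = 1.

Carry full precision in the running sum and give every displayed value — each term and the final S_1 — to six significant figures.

S_1 ≈ 46.6856

The integral term ∫_9^18 x·e^(−x/13) dx = 42.2008.
½[f(9) + f(18)] = ½[4.50378 + 4.50756] = 4.50567.
So far: 46.7065.
Order-1 term: 1/12 · (-0.0963154 − 0.153975) = -0.0208576.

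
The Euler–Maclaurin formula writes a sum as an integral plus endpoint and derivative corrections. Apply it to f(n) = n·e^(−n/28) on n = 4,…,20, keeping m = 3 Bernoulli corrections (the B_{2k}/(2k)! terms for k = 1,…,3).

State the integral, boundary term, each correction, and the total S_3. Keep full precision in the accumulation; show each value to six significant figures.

S_3 ≈ 125.358

Integral: ∫_4^20 x·e^(−x/28) dx = 118.779.
½[f(4) + f(20)] = ½[3.46751 + 9.79083] = 6.62917.
Running total after boundary: 125.408.
Order-1 term: 1/12 · (0.139869 − 0.743038) = -0.0502641.
Partial sum through k=1: 125.358.
Order-2 term: −1/720 · (0.00142724 − 0.00315918) = 2.40547e-06.
Partial sum through k=2: 125.358.
Order-3 term: 1/30240 · (3.41335e-06 − 6.85025e-06) = -1.13654e-10.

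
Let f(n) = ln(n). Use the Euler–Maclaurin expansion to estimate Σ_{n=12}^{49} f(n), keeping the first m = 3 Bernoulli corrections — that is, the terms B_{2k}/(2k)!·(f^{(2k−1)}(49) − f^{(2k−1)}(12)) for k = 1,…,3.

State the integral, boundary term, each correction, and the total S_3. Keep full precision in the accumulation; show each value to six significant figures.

S_3 ≈ 127.063

∫_12^49 ln(x) dx evaluates to 123.880.
½[f(12) + f(49)] = ½[2.48491 + 3.89182] = 3.18836.
Integral + boundary = 127.069.
k=1: B_{2}/(2)! × [f^{(1)}(49) − f^{(1)}(12)] = 1/12 × (0.0204082 − 0.0833333) = -0.00524376.
Partial sum through k=1: 127.063.
k=2: B_{4}/(4)! × [f^{(3)}(49) − f^{(3)}(12)] = −1/720 × (1.69997e-05 − 0.00115741) = 1.58390e-06.
Partial sum through k=2: 127.063.
k=3: B_{6}/(6)! × [f^{(5)}(49) − f^{(5)}(12)] = 1/30240 × (8.49632e-08 − 9.64506e-05) = -3.18669e-09.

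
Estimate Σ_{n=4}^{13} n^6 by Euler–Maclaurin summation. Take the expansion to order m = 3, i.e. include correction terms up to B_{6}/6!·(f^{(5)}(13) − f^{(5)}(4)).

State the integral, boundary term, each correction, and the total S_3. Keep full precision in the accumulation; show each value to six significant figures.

The integral term ∫_4^13 x^6 dx = 8.96173e+06.
Endpoint term: (f(4) + f(13))/2 = (4096.00 + 4.82681e+06)/2 = 2.41545e+06.
Integral + boundary = 1.13772e+07.
Correction k=1: B_{2}/2! · (f^{(1)}(13) − f^{(1)}(4)) = 1/12 · (2.22776e+06 − 6144.00) = 185134.
Running total after k=1: 1.15623e+07.
Correction k=2: B_{4}/4! · (f^{(3)}(13) − f^{(3)}(4)) = −1/720 · (263640 − 7680.00) = -355.500.
Running total after k=2: 1.15620e+07.
Correction k=3: B_{6}/6! · (f^{(5)}(13) − f^{(5)}(4)) = 1/30240 · (9360.00 − 2880.00) = 0.214286.

S_3 ≈ 1.15620e+07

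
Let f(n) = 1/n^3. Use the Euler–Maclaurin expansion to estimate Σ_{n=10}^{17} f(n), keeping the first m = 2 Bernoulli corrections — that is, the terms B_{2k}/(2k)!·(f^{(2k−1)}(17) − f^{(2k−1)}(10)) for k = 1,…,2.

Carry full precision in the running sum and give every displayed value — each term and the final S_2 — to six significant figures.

S_2 ≈ 0.00389359

Integral: ∫_10^17 1/x^3 dx = 0.00326990.
Boundary: ½(f(10) + f(17)) = ½(0.00100000 + 0.000203542) = 0.000601771.
Running total after boundary: 0.00387167.
Order-1 term: 1/12 · (-3.59191e-05 − (-0.000300000)) = 2.20067e-05.
After k=1: 0.00389367.
Order-2 term: −1/720 · (-2.48575e-06 − (-6.00000e-05)) = -7.98809e-08.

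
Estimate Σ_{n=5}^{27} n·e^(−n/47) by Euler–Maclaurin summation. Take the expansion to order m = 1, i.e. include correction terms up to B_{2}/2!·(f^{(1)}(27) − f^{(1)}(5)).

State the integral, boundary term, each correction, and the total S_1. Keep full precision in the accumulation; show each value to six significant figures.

S_1 ≈ 249.025

Integral: ∫_5^27 x·e^(−x/47) dx = 239.223.
½[f(5) + f(27)] = ½[4.49540 + 15.2011] = 9.84826.
Integral + boundary = 249.072.
Correction k=1: B_{2}/2! · (f^{(1)}(27) − f^{(1)}(5)) = 1/12 · (0.239576 − 0.803433) = -0.0469881.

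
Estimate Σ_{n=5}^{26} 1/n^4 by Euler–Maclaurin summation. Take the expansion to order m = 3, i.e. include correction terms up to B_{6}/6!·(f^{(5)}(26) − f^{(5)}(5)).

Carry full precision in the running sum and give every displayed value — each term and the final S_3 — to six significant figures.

S_3 ≈ 0.00355341

Integral: ∫_5^26 1/x^4 dx = 0.00264770.
½[f(5) + f(26)] = ½[0.00160000 + 2.18830e-06] = 0.000801094.
Integral + boundary = 0.00344880.
k=1: B_{2}/(2)! × [f^{(1)}(26) − f^{(1)}(5)] = 1/12 × (-3.36661e-07 − (-0.00128000)) = 0.000106639.
Partial sum through k=1: 0.00355543.
k=2: B_{4}/(4)! × [f^{(3)}(26) − f^{(3)}(5)] = −1/720 × (-1.49406e-08 − (-0.00153600)) = -2.13331e-06.
Partial sum through k=2: 0.00355330.
k=3: B_{6}/(6)! × [f^{(5)}(26) − f^{(5)}(5)] = 1/30240 × (-1.23768e-09 − (-0.00344064)) = 1.13778e-07.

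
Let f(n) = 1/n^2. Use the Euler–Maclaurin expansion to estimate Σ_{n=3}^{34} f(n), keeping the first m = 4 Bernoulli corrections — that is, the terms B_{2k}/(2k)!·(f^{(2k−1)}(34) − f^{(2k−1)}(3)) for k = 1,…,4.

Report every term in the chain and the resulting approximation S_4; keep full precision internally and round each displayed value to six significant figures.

∫_3^34 1/x^2 dx evaluates to 0.303922.
½[f(3) + f(34)] = ½[0.111111 + 0.000865052] = 0.0559881.
Integral + boundary = 0.359910.
Order-1 term: 1/12 · (-5.08854e-05 − (-0.0740741)) = 0.00616860.
Partial sum through k=1: 0.366078.
Order-2 term: −1/720 · (-5.28222e-07 − (-0.0987654)) = -0.000137173.
Partial sum through k=2: 0.365941.
Order-3 term: 1/30240 · (-1.37082e-08 − (-0.329218)) = 1.08868e-05.
Partial sum through k=3: 0.365952.
Order-4 term: −1/1209600 · (-6.64065e-10 − (-2.04847)) = -1.69351e-06.

S_4 ≈ 0.365950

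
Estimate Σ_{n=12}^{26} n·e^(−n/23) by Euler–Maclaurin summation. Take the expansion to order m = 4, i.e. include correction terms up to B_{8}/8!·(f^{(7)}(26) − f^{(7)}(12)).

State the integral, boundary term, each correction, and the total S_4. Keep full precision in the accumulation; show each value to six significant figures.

S_4 ≈ 121.589

Integral: ∫_12^26 x·e^(−x/23) dx = 113.857.
Boundary: ½(f(12) + f(26)) = ½(7.12185 + 8.39521) = 7.75853.
Running total after boundary: 121.616.
k=1: B_{2}/(2)! × [f^{(1)}(26) − f^{(1)}(12)] = 1/12 × (-0.0421165 − 0.283842) = -0.0271632.
Partial sum through k=1: 121.589.
k=2: B_{4}/(4)! × [f^{(3)}(26) − f^{(3)}(12)] = −1/720 × (0.00114115 − 0.00278037) = 2.27670e-06.
Partial sum through k=2: 121.589.
k=3: B_{6}/(6)! × [f^{(5)}(26) − f^{(5)}(12)] = 1/30240 × (4.46487e-06 − 9.49751e-06) = -1.66423e-10.
Partial sum through k=3: 121.589.
k=4: B_{8}/(8)! × [f^{(7)}(26) − f^{(7)}(12)] = −1/1209600 × (1.28026e-08 − 2.59719e-08) = 1.08873e-14.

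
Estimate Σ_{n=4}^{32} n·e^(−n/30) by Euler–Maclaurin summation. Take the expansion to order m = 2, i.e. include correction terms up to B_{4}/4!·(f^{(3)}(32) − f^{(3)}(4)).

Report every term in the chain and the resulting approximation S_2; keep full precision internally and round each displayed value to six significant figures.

Integral: ∫_4^32 x·e^(−x/30) dx = 252.551.
Boundary: ½(f(4) + f(32)) = ½(3.50069 + 11.0129) = 7.25681.
Integral + boundary = 259.808.
Correction k=1: B_{2}/2! · (f^{(1)}(32) − f^{(1)}(4)) = 1/12 · (-0.0229436 − 0.758484) = -0.0651189.
Running total after k=1: 259.742.
Correction k=2: B_{4}/4! · (f^{(3)}(32) − f^{(3)}(4)) = −1/720 · (0.000739293 − 0.00278759) = 2.84486e-06.

S_2 ≈ 259.742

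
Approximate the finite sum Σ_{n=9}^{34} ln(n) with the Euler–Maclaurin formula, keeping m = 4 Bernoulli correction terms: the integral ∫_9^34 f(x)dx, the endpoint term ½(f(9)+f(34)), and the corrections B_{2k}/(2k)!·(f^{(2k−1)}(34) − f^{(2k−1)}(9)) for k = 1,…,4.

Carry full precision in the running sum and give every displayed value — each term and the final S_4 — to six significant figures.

S_4 ≈ 77.9762

Integral: ∫_9^34 ln(x) dx = 75.1212.
½[f(9) + f(34)] = ½[2.19722 + 3.52636] = 2.86179.
So far: 77.9830.
k=1: B_{2}/(2)! × [f^{(1)}(34) − f^{(1)}(9)] = 1/12 × (0.0294118 − 0.111111) = -0.00680828.
Partial sum through k=1: 77.9762.
k=2: B_{4}/(4)! × [f^{(3)}(34) − f^{(3)}(9)] = −1/720 × (5.08854e-05 − 0.00274348) = 3.73972e-06.
Partial sum through k=2: 77.9762.
k=3: B_{6}/(6)! × [f^{(5)}(34) − f^{(5)}(9)] = 1/30240 × (5.28222e-07 − 0.000406442) = -1.34231e-08.
Partial sum through k=3: 77.9762.
k=4: B_{8}/(8)! × [f^{(7)}(34) − f^{(7)}(9)] = −1/1209600 × (1.37082e-08 − 0.000150534) = 1.24438e-10.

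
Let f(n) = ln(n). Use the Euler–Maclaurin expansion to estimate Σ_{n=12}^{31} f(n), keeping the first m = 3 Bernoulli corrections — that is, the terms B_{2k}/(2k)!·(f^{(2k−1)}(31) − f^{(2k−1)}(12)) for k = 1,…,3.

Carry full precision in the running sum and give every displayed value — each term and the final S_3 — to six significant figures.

S_3 ≈ 60.5899

The integral term ∫_12^31 ln(x) dx = 57.6347.
½[f(12) + f(31)] = ½[2.48491 + 3.43399] = 2.95945.
Integral + boundary = 60.5942.
Order-1 term: 1/12 · (0.0322581 − 0.0833333) = -0.00425627.
Running total after k=1: 60.5899.
Order-2 term: −1/720 · (6.71344e-05 − 0.00115741) = 1.51427e-06.
Running total after k=2: 60.5899.
Order-3 term: 1/30240 · (8.38306e-07 − 9.64506e-05) = -3.16178e-09.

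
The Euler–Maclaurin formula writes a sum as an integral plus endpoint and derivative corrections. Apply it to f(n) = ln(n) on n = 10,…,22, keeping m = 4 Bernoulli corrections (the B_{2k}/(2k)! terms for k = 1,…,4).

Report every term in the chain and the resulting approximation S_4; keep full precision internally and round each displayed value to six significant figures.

∫_10^22 ln(x) dx evaluates to 32.9771.
Endpoint term: (f(10) + f(22))/2 = (2.30259 + 3.09104)/2 = 2.69681.
So far: 35.6739.
Order-1 term: 1/12 · (0.0454545 − 0.100000) = -0.00454545.
Running total after k=1: 35.6694.
Order-2 term: −1/720 · (0.000187829 − 0.00200000) = 2.51690e-06.
Running total after k=2: 35.6694.
Order-3 term: 1/30240 · (4.65691e-06 − 0.000240000) = -7.78251e-09.
Running total after k=3: 35.6694.
Order-4 term: −1/1209600 · (2.88651e-07 − 7.20000e-05) = 5.92852e-11.

S_4 ≈ 35.6694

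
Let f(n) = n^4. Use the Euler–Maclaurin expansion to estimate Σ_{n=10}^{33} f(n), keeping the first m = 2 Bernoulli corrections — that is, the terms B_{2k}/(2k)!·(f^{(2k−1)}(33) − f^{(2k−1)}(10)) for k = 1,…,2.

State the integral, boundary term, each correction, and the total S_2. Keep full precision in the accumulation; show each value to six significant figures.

The integral term ∫_10^33 x^4 dx = 7.80708e+06.
½[f(10) + f(33)] = ½[10000.0 + 1.18592e+06] = 597960.
Integral + boundary = 8.40504e+06.
k=1: B_{2}/(2)! × [f^{(1)}(33) − f^{(1)}(10)] = 1/12 × (143748 − 4000.00) = 11645.7.
Running total after k=1: 8.41668e+06.
k=2: B_{4}/(4)! × [f^{(3)}(33) − f^{(3)}(10)] = −1/720 × (792.000 − 240.000) = -0.766667.

S_2 ≈ 8.41668e+06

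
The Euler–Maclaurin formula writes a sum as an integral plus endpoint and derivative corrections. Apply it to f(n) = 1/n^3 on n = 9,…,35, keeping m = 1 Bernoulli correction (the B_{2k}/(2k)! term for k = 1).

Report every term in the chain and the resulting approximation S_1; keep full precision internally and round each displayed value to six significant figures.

S_1 ≈ 0.00650015

Integral: ∫_9^35 1/x^3 dx = 0.00576468.
Boundary: ½(f(9) + f(35)) = ½(0.00137174 + 2.33236e-05) = 0.000697533.
Integral + boundary = 0.00646221.
Correction k=1: B_{2}/2! · (f^{(1)}(35) − f^{(1)}(9)) = 1/12 · (-1.99917e-06 − (-0.000457247)) = 3.79374e-05.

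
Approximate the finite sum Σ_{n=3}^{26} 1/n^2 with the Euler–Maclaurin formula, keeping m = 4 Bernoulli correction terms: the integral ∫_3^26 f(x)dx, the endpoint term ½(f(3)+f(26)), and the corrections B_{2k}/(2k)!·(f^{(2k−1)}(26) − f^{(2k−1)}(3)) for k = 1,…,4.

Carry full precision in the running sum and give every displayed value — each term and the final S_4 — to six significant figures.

∫_3^26 1/x^2 dx evaluates to 0.294872.
Boundary: ½(f(3) + f(26)) = ½(0.111111 + 0.00147929) = 0.0562952.
So far: 0.351167.
Correction k=1: B_{2}/2! · (f^{(1)}(26) − f^{(1)}(3)) = 1/12 · (-0.000113792 − (-0.0740741)) = 0.00616336.
After k=1: 0.357330.
Correction k=2: B_{4}/4! · (f^{(3)}(26) − f^{(3)}(3)) = −1/720 · (-2.01997e-06 − (-0.0987654)) = -0.000137171.
After k=2: 0.357193.
Correction k=3: B_{6}/6! · (f^{(5)}(26) − f^{(5)}(3)) = 1/30240 · (-8.96436e-08 − (-0.329218)) = 1.08868e-05.
After k=3: 0.357204.
Correction k=4: B_{8}/8! · (f^{(7)}(26) − f^{(7)}(3)) = −1/1209600 · (-7.42609e-09 − (-2.04847)) = -1.69351e-06.

S_4 ≈ 0.357202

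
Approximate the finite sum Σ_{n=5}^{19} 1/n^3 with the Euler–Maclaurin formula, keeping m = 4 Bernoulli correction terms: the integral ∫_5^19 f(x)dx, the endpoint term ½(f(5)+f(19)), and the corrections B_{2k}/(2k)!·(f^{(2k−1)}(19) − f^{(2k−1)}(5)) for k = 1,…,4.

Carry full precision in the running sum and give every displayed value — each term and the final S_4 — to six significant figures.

S_4 ≈ 0.0230808

The integral term ∫_5^19 1/x^3 dx = 0.0186150.
Boundary: ½(f(5) + f(19)) = ½(0.00800000 + 0.000145794) = 0.00407290.
So far: 0.0226879.
Order-1 term: 1/12 · (-2.30201e-05 − (-0.00480000)) = 0.000398082.
Partial sum through k=1: 0.0230859.
Order-2 term: −1/720 · (-1.27535e-06 − (-0.00384000)) = -5.33156e-06.
Partial sum through k=2: 0.0230806.
Order-3 term: 1/30240 · (-1.48379e-07 − (-0.00645120)) = 2.13328e-07.
Partial sum through k=3: 0.0230808.
Order-4 term: −1/1209600 · (-2.95935e-08 − (-0.0185795)) = -1.53600e-08.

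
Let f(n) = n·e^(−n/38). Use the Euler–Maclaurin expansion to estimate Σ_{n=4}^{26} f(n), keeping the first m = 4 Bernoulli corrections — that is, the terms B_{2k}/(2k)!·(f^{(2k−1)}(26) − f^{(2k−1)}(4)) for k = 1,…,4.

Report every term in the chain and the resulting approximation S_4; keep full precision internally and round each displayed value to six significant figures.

The integral term ∫_4^26 x·e^(−x/38) dx = 209.624.
Endpoint term: (f(4) + f(26))/2 = (3.60035 + 13.1167)/2 = 8.35852.
Integral + boundary = 217.983.
k=1: B_{2}/(2)! × [f^{(1)}(26) − f^{(1)}(4)] = 1/12 × (0.159312 − 0.805342) = -0.0538358.
Partial sum through k=1: 217.929.
k=2: B_{4}/(4)! × [f^{(3)}(26) − f^{(3)}(4)] = −1/720 × (0.000809064 − 0.00180437) = 1.38238e-06.
Partial sum through k=2: 217.929.
k=3: B_{6}/(6)! × [f^{(5)}(26) − f^{(5)}(4)] = 1/30240 × (1.04418e-06 − 2.11290e-06) = -3.53413e-11.
Partial sum through k=3: 217.929.
k=4: B_{8}/(8)! × [f^{(7)}(26) − f^{(7)}(4)] = −1/1209600 × (1.05822e-09 − 2.06111e-09) = 8.29105e-16.

S_4 ≈ 217.929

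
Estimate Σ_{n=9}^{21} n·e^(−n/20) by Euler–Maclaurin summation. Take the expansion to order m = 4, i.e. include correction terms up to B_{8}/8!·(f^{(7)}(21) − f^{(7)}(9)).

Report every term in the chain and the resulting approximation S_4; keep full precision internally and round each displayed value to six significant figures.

S_4 ≈ 89.3884

Integral: ∫_9^21 x·e^(−x/20) dx = 82.8754.
Endpoint term: (f(9) + f(21))/2 = (5.73865 + 7.34869)/2 = 6.54367.
So far: 89.4190.
Correction k=1: B_{2}/2! · (f^{(1)}(21) − f^{(1)}(9)) = 1/12 · (-0.0174969 − 0.350695) = -0.0306827.
Partial sum through k=1: 89.3884.
Correction k=2: B_{4}/4! · (f^{(3)}(21) − f^{(3)}(9)) = −1/720 · (0.00170595 − 0.00406488) = 3.27630e-06.
Partial sum through k=2: 89.3884.
Correction k=3: B_{6}/6! · (f^{(5)}(21) − f^{(5)}(9)) = 1/30240 · (8.63909e-06 − 1.81326e-05) = -3.13937e-10.
Partial sum through k=3: 89.3884.
Correction k=4: B_{8}/8! · (f^{(7)}(21) − f^{(7)}(9)) = −1/1209600 · (3.25333e-08 − 6.52573e-08) = 2.70536e-14.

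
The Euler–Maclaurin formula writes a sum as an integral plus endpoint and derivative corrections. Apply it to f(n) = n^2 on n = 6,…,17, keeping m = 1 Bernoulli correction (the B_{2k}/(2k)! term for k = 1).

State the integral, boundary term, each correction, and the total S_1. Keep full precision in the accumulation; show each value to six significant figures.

S_1 ≈ 1730.00

Integral: ∫_6^17 x^2 dx = 1565.67.
Boundary: ½(f(6) + f(17)) = ½(36.0000 + 289.000) = 162.500.
Integral + boundary = 1728.17.
Order-1 term: 1/12 · (34.0000 − 12.0000) = 1.83333.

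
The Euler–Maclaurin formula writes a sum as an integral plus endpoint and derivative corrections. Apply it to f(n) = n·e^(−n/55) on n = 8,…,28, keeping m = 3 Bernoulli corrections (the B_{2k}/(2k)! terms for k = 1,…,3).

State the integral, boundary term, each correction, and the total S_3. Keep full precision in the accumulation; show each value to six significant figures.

Integral: ∫_8^28 x·e^(−x/55) dx = 252.185.
Endpoint term: (f(8) + f(28))/2 = (6.91703 + 16.8292)/2 = 11.8731.
So far: 264.058.
k=1: B_{2}/(2)! × [f^{(1)}(28) − f^{(1)}(8)] = 1/12 × (0.295057 − 0.738865) = -0.0369840.
Partial sum through k=1: 264.021.
k=2: B_{4}/(4)! × [f^{(3)}(28) − f^{(3)}(8)] = −1/720 × (0.000494922 − 0.000815909) = 4.45814e-07.
Partial sum through k=2: 264.021.
k=3: B_{6}/(6)! × [f^{(5)}(28) − f^{(5)}(8)] = 1/30240 × (2.94977e-07 − 4.58699e-07) = -5.41408e-12.

S_3 ≈ 264.021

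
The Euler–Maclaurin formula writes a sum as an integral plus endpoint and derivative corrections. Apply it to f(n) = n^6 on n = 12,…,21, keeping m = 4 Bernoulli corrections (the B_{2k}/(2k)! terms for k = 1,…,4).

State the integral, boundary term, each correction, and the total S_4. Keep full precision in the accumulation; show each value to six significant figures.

∫_12^21 x^6 dx evaluates to 2.52180e+08.
Endpoint term: (f(12) + f(21))/2 = (2.98598e+06 + 8.57661e+07)/2 = 4.43761e+07.
Running total after boundary: 2.96556e+08.
Correction k=1: B_{2}/2! · (f^{(1)}(21) − f^{(1)}(12)) = 1/12 · (2.45046e+07 − 1.49299e+06) = 1.91763e+06.
After k=1: 2.98473e+08.
Correction k=2: B_{4}/4! · (f^{(3)}(21) − f^{(3)}(12)) = −1/720 · (1.11132e+06 − 207360) = -1255.50.
After k=2: 2.98472e+08.
Correction k=3: B_{6}/6! · (f^{(5)}(21) − f^{(5)}(12)) = 1/30240 · (15120.0 − 8640.00) = 0.214286.
After k=3: 2.98472e+08.
Correction k=4: B_{8}/8! · (f^{(7)}(21) − f^{(7)}(12)) = −1/1209600 · (0.00000 − 0.00000) = 0.00000.

S_4 ≈ 2.98472e+08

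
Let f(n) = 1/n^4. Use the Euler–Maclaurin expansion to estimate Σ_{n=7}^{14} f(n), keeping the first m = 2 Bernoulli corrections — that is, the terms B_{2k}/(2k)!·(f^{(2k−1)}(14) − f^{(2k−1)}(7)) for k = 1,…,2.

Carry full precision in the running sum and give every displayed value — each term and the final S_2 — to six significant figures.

∫_7^14 1/x^4 dx evaluates to 0.000850340.
Endpoint term: (f(7) + f(14))/2 = (0.000416493 + 2.60308e-05)/2 = 0.000221262.
Integral + boundary = 0.00107160.
k=1: B_{2}/(2)! × [f^{(1)}(14) − f^{(1)}(7)] = 1/12 × (-7.43738e-06 − (-0.000237996)) = 1.92132e-05.
Running total after k=1: 0.00109082.
k=2: B_{4}/(4)! × [f^{(3)}(14) − f^{(3)}(7)] = −1/720 × (-1.13837e-06 − (-0.000145712)) = -2.00797e-07.

S_2 ≈ 0.00109061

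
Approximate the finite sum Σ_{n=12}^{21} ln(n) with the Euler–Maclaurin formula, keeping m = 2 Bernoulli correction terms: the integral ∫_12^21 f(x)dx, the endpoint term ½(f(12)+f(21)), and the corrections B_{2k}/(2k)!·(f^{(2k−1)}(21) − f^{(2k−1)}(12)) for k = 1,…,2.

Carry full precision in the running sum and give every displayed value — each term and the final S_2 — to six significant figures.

S_2 ≈ 27.8778

Integral: ∫_12^21 ln(x) dx = 25.1161.
Endpoint term: (f(12) + f(21))/2 = (2.48491 + 3.04452)/2 = 2.76471.
Integral + boundary = 27.8808.
Correction k=1: B_{2}/2! · (f^{(1)}(21) − f^{(1)}(12)) = 1/12 · (0.0476190 − 0.0833333) = -0.00297619.
After k=1: 27.8778.
Correction k=2: B_{4}/4! · (f^{(3)}(21) − f^{(3)}(12)) = −1/720 · (0.000215959 − 0.00115741) = 1.30757e-06.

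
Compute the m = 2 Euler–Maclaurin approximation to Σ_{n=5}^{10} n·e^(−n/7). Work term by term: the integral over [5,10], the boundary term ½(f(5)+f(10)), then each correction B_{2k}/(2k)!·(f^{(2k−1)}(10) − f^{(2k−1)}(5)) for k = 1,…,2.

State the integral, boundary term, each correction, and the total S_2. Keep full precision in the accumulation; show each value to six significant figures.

S_2 ≈ 15.0049

∫_5^10 x·e^(−x/7) dx evaluates to 12.6030.
½[f(5) + f(10)] = ½[2.44771 + 2.39651] = 2.42211.
So far: 15.0251.
k=1: B_{2}/(2)! × [f^{(1)}(10) − f^{(1)}(5)] = 1/12 × (-0.102708 − 0.139869) = -0.0202147.
Running total after k=1: 15.0049.
k=2: B_{4}/(4)! × [f^{(3)}(10) − f^{(3)}(5)] = −1/720 × (0.00768560 − 0.0228358) = 2.10419e-05.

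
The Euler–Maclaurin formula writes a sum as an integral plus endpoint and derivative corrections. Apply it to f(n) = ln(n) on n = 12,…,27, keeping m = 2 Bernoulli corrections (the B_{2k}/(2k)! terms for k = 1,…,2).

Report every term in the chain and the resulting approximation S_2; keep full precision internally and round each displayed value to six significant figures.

S_2 ≈ 47.0552

∫_12^27 ln(x) dx evaluates to 44.1687.
Endpoint term: (f(12) + f(27))/2 = (2.48491 + 3.29584)/2 = 2.89037.
So far: 47.0591.
Correction k=1: B_{2}/2! · (f^{(1)}(27) − f^{(1)}(12)) = 1/12 · (0.0370370 − 0.0833333) = -0.00385802.
Running total after k=1: 47.0552.
Correction k=2: B_{4}/4! · (f^{(3)}(27) − f^{(3)}(12)) = −1/720 · (0.000101611 − 0.00115741) = 1.46638e-06.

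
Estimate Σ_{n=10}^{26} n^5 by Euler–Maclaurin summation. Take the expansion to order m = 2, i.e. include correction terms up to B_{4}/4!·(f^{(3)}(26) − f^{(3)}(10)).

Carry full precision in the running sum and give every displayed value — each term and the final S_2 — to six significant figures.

Integral: ∫_10^26 x^5 dx = 5.13193e+07.
½[f(10) + f(26)] = ½[100000 + 1.18814e+07] = 5.99069e+06.
Integral + boundary = 5.73100e+07.
Correction k=1: B_{2}/2! · (f^{(1)}(26) − f^{(1)}(10)) = 1/12 · (2.28488e+06 − 50000.0) = 186240.
Partial sum through k=1: 5.74962e+07.
Correction k=2: B_{4}/4! · (f^{(3)}(26) − f^{(3)}(10)) = −1/720 · (40560.0 − 6000.00) = -48.0000.

S_2 ≈ 5.74962e+07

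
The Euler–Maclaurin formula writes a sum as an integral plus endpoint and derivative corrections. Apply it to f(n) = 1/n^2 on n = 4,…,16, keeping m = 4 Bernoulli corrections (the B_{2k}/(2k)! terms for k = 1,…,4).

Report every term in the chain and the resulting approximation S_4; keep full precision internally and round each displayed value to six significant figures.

S_4 ≈ 0.223235

∫_4^16 1/x^2 dx evaluates to 0.187500.
Endpoint term: (f(4) + f(16))/2 = (0.0625000 + 0.00390625)/2 = 0.0332031.
So far: 0.220703.
Correction k=1: B_{2}/2! · (f^{(1)}(16) − f^{(1)}(4)) = 1/12 · (-0.000488281 − (-0.0312500)) = 0.00256348.
After k=1: 0.223267.
Correction k=2: B_{4}/4! · (f^{(3)}(16) − f^{(3)}(4)) = −1/720 · (-2.28882e-05 − (-0.0234375)) = -3.25203e-05.
After k=2: 0.223234.
Correction k=3: B_{6}/6! · (f^{(5)}(16) − f^{(5)}(4)) = 1/30240 · (-2.68221e-06 − (-0.0439453)) = 1.45313e-06.
After k=3: 0.223236.
Correction k=4: B_{8}/8! · (f^{(7)}(16) − f^{(7)}(4)) = −1/1209600 · (-5.86733e-07 − (-0.153809)) = -1.27156e-07.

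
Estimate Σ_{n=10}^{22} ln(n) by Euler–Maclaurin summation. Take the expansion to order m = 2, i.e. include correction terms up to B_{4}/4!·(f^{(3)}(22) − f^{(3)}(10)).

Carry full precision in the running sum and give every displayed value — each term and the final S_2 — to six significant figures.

Integral: ∫_10^22 ln(x) dx = 32.9771.
Boundary: ½(f(10) + f(22)) = ½(2.30259 + 3.09104) = 2.69681.
Integral + boundary = 35.6739.
k=1: B_{2}/(2)! × [f^{(1)}(22) − f^{(1)}(10)] = 1/12 × (0.0454545 − 0.100000) = -0.00454545.
Partial sum through k=1: 35.6694.
k=2: B_{4}/(4)! × [f^{(3)}(22) − f^{(3)}(10)] = −1/720 × (0.000187829 − 0.00200000) = 2.51690e-06.

S_2 ≈ 35.6694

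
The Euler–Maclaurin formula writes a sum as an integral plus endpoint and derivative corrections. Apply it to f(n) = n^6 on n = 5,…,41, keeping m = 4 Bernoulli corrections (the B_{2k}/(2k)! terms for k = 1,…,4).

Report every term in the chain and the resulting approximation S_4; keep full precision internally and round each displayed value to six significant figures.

∫_5^41 x^6 dx evaluates to 2.78220e+10.
Endpoint term: (f(5) + f(41))/2 = (15625.0 + 4.75010e+09)/2 = 2.37506e+09.
Running total after boundary: 3.01971e+10.
k=1: B_{2}/(2)! × [f^{(1)}(41) − f^{(1)}(5)] = 1/12 × (6.95137e+08 − 18750.0) = 5.79265e+07.
After k=1: 3.02550e+10.
k=2: B_{4}/(4)! × [f^{(3)}(41) − f^{(3)}(5)] = −1/720 × (8.27052e+06 − 15000.0) = -11466.0.
After k=2: 3.02550e+10.
k=3: B_{6}/(6)! × [f^{(5)}(41) − f^{(5)}(5)] = 1/30240 × (29520.0 − 3600.00) = 0.857143.
After k=3: 3.02550e+10.
k=4: B_{8}/(8)! × [f^{(7)}(41) − f^{(7)}(5)] = −1/1209600 × (0.00000 − 0.00000) = 0.00000.

S_4 ≈ 3.02550e+10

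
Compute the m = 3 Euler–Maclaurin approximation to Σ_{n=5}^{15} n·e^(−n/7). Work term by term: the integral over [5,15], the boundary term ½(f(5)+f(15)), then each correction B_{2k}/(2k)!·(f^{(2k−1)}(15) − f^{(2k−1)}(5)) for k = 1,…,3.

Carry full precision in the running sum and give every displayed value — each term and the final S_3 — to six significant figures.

Integral: ∫_5^15 x·e^(−x/7) dx = 23.0543.
½[f(5) + f(15)] = ½[2.44771 + 1.75979] = 2.10375.
Integral + boundary = 25.1581.
Order-1 term: 1/12 · (-0.134079 − 0.139869) = -0.0228290.
Partial sum through k=1: 25.1353.
Order-2 term: −1/720 · (0.00205223 − 0.0228358) = 2.88660e-05.
Partial sum through k=2: 25.1353.
Order-3 term: 1/30240 · (0.000139608 − 0.000873817) = -2.42794e-08.

S_3 ≈ 25.1353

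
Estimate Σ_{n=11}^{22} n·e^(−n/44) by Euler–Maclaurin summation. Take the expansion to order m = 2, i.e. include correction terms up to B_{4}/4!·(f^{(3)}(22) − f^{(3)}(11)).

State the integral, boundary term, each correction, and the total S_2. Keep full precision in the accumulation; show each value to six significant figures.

S_2 ≈ 134.265

∫_11^22 x·e^(−x/44) dx evaluates to 123.333.
Boundary: ½(f(11) + f(22)) = ½(8.56681 + 13.3437) = 10.9552.
Integral + boundary = 134.288.
Correction k=1: B_{2}/2! · (f^{(1)}(22) − f^{(1)}(11)) = 1/12 · (0.303265 − 0.584101) = -0.0234029.
After k=1: 134.265.
Correction k=2: B_{4}/4! · (f^{(3)}(22) − f^{(3)}(11)) = −1/720 · (0.000783227 − 0.00110625) = 4.48645e-07.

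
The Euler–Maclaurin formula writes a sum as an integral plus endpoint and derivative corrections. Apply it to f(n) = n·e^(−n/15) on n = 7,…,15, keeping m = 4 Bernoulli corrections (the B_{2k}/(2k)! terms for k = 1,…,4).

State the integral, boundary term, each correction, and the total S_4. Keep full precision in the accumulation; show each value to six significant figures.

The integral term ∫_7^15 x·e^(−x/15) dx = 41.3936.
½[f(7) + f(15)] = ½[4.38962 + 5.51819] = 4.95391.
Running total after boundary: 46.3476.
Order-1 term: 1/12 · (0.00000 − 0.334448) = -0.0278706.
Running total after k=1: 46.3197.
Order-2 term: −1/720 · (0.00327004 − 0.00706056) = 5.26461e-06.
Running total after k=2: 46.3197.
Order-3 term: 1/30240 · (2.90670e-05 − 5.61542e-05) = -8.95739e-10.
Running total after k=3: 46.3197.
Order-4 term: −1/1209600 · (1.93780e-07 − 3.59680e-07) = 1.37153e-13.

S_4 ≈ 46.3197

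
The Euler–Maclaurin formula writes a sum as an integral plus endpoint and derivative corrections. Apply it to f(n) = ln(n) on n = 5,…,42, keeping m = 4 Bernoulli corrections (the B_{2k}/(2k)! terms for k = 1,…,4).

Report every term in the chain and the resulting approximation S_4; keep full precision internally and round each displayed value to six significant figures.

The integral term ∫_5^42 ln(x) dx = 111.935.
Boundary: ½(f(5) + f(42)) = ½(1.60944 + 3.73767) = 2.67355.
So far: 114.608.
Order-1 term: 1/12 · (0.0238095 − 0.200000) = -0.0146825.
Running total after k=1: 114.594.
Order-2 term: −1/720 · (2.69949e-05 − 0.0160000) = 2.21847e-05.
Running total after k=2: 114.594.
Order-3 term: 1/30240 · (1.83639e-07 − 0.00768000) = -2.53962e-07.
Running total after k=3: 114.594.
Order-4 term: −1/1209600 · (3.12311e-09 − 0.00921600) = 7.61905e-09.

S_4 ≈ 114.594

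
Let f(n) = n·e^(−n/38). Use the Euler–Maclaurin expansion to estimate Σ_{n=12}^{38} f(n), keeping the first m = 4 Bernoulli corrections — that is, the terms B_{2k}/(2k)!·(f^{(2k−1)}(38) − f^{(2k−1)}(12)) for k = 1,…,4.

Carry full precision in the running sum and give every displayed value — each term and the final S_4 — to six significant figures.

S_4 ≈ 334.392

Integral: ∫_12^38 x·e^(−x/38) dx = 323.069.
Boundary: ½(f(12) + f(38)) = ½(8.75056 + 13.9794) = 11.3650.
Running total after boundary: 334.434.
k=1: B_{2}/(2)! × [f^{(1)}(38) − f^{(1)}(12)] = 1/12 × (0.00000 − 0.498935) = -0.0415779.
Partial sum through k=1: 334.392.
k=2: B_{4}/(4)! × [f^{(3)}(38) − f^{(3)}(12)] = −1/720 × (0.000509528 − 0.00135551) = 1.17498e-06.
Partial sum through k=2: 334.392.
k=3: B_{6}/(6)! × [f^{(5)}(38) − f^{(5)}(12)] = 1/30240 × (7.05718e-07 − 1.63816e-06) = -3.08347e-11.
Partial sum through k=3: 334.392.
k=4: B_{8}/(8)! × [f^{(7)}(38) − f^{(7)}(12)] = −1/1209600 × (7.33086e-10 − 1.61884e-09) = 7.32267e-16.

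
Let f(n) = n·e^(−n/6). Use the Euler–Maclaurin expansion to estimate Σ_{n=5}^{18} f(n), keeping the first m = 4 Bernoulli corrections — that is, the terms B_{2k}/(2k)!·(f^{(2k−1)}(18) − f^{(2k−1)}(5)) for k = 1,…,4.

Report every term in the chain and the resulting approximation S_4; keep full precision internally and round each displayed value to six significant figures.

S_4 ≈ 23.0344

Integral: ∫_5^18 x·e^(−x/6) dx = 21.5141.
½[f(5) + f(18)] = ½[2.17299 + 0.896167] = 1.53458.
So far: 23.0487.
Order-1 term: 1/12 · (-0.0995741 − 0.0724330) = -0.0143339.
After k=1: 23.0344.
Order-2 term: −1/720 · (0.00000 − 0.0261564) = 3.63283e-05.
After k=2: 23.0344.
Order-3 term: 1/30240 · (7.68319e-05 − 0.00139724) = -4.36644e-08.
After k=3: 23.0344.
Order-4 term: −1/1209600 · (4.26844e-06 − 5.74422e-05) = 4.39598e-11.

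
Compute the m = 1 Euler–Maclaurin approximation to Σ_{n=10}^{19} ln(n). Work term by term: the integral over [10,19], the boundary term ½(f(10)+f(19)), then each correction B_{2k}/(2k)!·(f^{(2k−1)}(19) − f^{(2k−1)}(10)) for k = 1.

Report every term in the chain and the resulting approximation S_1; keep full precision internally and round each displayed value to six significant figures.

S_1 ≈ 26.5381

Integral: ∫_10^19 ln(x) dx = 23.9185.
½[f(10) + f(19)] = ½[2.30259 + 2.94444] = 2.62351.
Integral + boundary = 26.5420.
Correction k=1: B_{2}/2! · (f^{(1)}(19) − f^{(1)}(10)) = 1/12 · (0.0526316 − 0.100000) = -0.00394737.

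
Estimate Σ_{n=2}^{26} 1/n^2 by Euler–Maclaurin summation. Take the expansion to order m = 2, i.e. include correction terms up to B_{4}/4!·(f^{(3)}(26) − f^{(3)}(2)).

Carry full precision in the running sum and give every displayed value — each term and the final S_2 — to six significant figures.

Integral: ∫_2^26 1/x^2 dx = 0.461538.
½[f(2) + f(26)] = ½[0.250000 + 0.00147929] = 0.125740.
So far: 0.587278.
Correction k=1: B_{2}/2! · (f^{(1)}(26) − f^{(1)}(2)) = 1/12 · (-0.000113792 − (-0.250000)) = 0.0208239.
Partial sum through k=1: 0.608102.
Correction k=2: B_{4}/4! · (f^{(3)}(26) − f^{(3)}(2)) = −1/720 · (-2.01997e-06 − (-0.750000)) = -0.00104166.

S_2 ≈ 0.607060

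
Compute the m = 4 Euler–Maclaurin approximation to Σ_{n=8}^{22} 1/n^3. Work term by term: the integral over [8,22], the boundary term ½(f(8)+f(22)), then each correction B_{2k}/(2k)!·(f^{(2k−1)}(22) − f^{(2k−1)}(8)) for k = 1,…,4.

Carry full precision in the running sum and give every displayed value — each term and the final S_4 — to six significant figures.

S_4 ≈ 0.00786262

Integral: ∫_8^22 1/x^3 dx = 0.00677944.
½[f(8) + f(22)] = ½[0.00195312 + 9.39144e-05] = 0.00102352.
Integral + boundary = 0.00780296.
Order-1 term: 1/12 · (-1.28065e-05 − (-0.000732422)) = 5.99679e-05.
After k=1: 0.00786293.
Order-2 term: −1/720 · (-5.29194e-07 − (-0.000228882)) = -3.17156e-07.
After k=2: 0.00786261.
Order-3 term: 1/30240 · (-4.59218e-08 − (-0.000150204)) = 4.96554e-09.
After k=3: 0.00786262.
Order-4 term: −1/1209600 · (-6.83135e-09 − (-0.000168979)) = -1.39693e-10.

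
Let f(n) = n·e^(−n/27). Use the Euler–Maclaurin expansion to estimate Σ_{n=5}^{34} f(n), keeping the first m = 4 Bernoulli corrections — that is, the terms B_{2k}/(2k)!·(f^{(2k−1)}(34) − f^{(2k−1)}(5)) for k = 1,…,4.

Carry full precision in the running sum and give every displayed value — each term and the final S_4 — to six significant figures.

S_4 ≈ 257.257

Integral: ∫_5^34 x·e^(−x/27) dx = 250.417.
Endpoint term: (f(5) + f(34))/2 = (4.15475 + 9.65138)/2 = 6.90307.
Running total after boundary: 257.320.
k=1: B_{2}/(2)! × [f^{(1)}(34) − f^{(1)}(5)] = 1/12 × (-0.0735944 − 0.677071) = -0.0625554.
Partial sum through k=1: 257.257.
k=2: B_{4}/(4)! × [f^{(3)}(34) − f^{(3)}(5)] = −1/720 × (0.000677824 − 0.00320847) = 3.51478e-06.
Partial sum through k=2: 257.257.
k=3: B_{6}/(6)! × [f^{(5)}(34) − f^{(5)}(5)] = 1/30240 × (1.99808e-06 − 7.52835e-06) = -1.82879e-10.
Partial sum through k=3: 257.257.
k=4: B_{8}/(8)! × [f^{(7)}(34) − f^{(7)}(5)] = −1/1209600 × (4.20626e-09 − 1.46166e-08) = 8.60644e-15.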